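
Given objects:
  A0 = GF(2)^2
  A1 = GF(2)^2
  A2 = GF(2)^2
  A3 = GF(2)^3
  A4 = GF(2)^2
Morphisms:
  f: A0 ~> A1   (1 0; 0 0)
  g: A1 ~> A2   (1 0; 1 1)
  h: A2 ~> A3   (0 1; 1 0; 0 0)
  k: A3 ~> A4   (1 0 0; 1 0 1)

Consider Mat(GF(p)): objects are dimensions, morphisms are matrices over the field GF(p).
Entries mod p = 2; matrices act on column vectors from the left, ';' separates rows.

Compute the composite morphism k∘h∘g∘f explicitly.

Answer: (1 0; 1 0)

Trace:
  e0=⟨1,0⟩ f~>⟨1,0⟩ g~>⟨1,1⟩ h~>⟨1,1,0⟩ k~>⟨1,1⟩
  e1=⟨0,1⟩ f~>⟨0,0⟩ g~>⟨0,0⟩ h~>⟨0,0,0⟩ k~>⟨0,0⟩
result: (1 0; 1 0)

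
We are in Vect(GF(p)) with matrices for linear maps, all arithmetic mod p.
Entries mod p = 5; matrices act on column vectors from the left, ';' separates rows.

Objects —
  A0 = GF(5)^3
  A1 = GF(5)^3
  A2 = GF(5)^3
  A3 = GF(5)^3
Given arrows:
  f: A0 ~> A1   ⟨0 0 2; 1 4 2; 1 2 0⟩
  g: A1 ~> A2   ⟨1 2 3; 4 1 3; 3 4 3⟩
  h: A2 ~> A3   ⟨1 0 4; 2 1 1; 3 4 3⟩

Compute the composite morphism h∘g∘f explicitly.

Answer: ⟨3 2 2; 1 0 1; 2 3 0⟩

Work:
  e0=⟨1,0,0⟩ f~>⟨0,1,1⟩ g~>⟨0,4,2⟩ h~>⟨3,1,2⟩
  e1=⟨0,1,0⟩ f~>⟨0,4,2⟩ g~>⟨4,0,2⟩ h~>⟨2,0,3⟩
  e2=⟨0,0,1⟩ f~>⟨2,2,0⟩ g~>⟨1,0,4⟩ h~>⟨2,1,0⟩
⟦path⟧: ⟨3 2 2; 1 0 1; 2 3 0⟩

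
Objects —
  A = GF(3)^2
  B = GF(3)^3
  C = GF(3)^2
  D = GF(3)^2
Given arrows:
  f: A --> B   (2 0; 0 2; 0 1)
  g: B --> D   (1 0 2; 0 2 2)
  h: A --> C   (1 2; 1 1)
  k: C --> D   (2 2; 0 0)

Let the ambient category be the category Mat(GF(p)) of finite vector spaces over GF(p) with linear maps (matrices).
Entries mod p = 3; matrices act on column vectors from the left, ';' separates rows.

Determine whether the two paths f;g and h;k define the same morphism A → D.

Answer: DOES NOT COMMUTE

Trace:
1) trace f;g:
  e0=[1,0] f-->[2,0,0] g-->[2,0]
  e1=[0,1] f-->[0,2,1] g-->[2,0]
  composite₁ = (2 2; 0 0)
2) trace h;k:
  e0=[1,0] h-->[1,1] k-->[1,0]
  e1=[0,1] h-->[2,1] k-->[0,0]
  composite₂ = (1 0; 0 0)
Equal? NO — does not commute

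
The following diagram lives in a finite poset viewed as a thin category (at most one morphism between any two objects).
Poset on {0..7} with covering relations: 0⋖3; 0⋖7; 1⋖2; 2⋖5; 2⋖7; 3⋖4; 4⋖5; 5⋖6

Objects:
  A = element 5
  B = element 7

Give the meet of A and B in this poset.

Answer: NO MEET EXISTS

Derivation:
Common predecessors of 5,7: {0,1,2}
  maximal lower bounds 0 and 2 are incomparable: neither 0⊑2 nor 2⊑0
→ no greatest lower bound exists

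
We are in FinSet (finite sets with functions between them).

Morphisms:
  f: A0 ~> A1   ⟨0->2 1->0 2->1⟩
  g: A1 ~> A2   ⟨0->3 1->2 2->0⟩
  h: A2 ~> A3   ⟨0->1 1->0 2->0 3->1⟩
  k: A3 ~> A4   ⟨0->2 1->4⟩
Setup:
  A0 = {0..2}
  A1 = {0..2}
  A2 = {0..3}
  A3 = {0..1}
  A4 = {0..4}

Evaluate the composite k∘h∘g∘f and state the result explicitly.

  0 f~>2 g~>0 h~>1 k~>4
  1 f~>0 g~>3 h~>1 k~>4
  2 f~>1 g~>2 h~>0 k~>2
⟦path⟧: ⟨0->4 1->4 2->2⟩

Answer: ⟨0->4 1->4 2->2⟩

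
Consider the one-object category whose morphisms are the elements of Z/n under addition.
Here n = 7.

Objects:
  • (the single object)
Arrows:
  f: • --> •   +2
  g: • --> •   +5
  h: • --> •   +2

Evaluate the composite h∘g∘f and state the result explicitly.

  0 +2≡2 +5≡0 +2≡2  (mod 7)
result: +2

Answer: +2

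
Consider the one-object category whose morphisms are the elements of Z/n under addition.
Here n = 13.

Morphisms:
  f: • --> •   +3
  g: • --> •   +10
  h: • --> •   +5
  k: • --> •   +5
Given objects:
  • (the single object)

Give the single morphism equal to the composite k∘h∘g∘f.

  0 +3≡3 +10≡0 +5≡5 +5≡10  (mod 13)
result: +10

Answer: +10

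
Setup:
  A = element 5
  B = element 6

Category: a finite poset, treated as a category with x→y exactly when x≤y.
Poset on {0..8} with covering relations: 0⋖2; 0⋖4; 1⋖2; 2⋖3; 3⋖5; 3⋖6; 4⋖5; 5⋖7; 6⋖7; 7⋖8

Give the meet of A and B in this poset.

Lower bounds of A=5 and B=6: {0,1,2,3}
  0 ≤ 3
  1 ≤ 3
  2 ≤ 3
  3 ≤ 3
glb = 3

Answer: A∧B = 3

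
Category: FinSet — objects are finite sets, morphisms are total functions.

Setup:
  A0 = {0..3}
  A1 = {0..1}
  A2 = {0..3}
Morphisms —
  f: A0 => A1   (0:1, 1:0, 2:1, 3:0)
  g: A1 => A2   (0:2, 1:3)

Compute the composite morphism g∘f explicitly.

  0 f=>1 g=>3
  1 f=>0 g=>2
  2 f=>1 g=>3
  3 f=>0 g=>2
composite: (0:3, 1:2, 2:3, 3:2)

Answer: (0:3, 1:2, 2:3, 3:2)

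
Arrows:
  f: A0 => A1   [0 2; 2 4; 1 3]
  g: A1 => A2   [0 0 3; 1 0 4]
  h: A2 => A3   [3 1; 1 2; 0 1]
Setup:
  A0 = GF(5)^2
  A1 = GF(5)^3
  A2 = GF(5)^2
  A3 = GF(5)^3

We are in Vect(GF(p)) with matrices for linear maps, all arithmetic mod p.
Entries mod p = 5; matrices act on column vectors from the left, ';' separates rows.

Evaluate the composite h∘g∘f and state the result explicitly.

  e0=⟨1,0⟩ f=>⟨0,2,1⟩ g=>⟨3,4⟩ h=>⟨3,1,4⟩
  e1=⟨0,1⟩ f=>⟨2,4,3⟩ g=>⟨4,4⟩ h=>⟨1,2,4⟩
result: [3 1; 1 2; 4 4]

Answer: [3 1; 1 2; 4 4]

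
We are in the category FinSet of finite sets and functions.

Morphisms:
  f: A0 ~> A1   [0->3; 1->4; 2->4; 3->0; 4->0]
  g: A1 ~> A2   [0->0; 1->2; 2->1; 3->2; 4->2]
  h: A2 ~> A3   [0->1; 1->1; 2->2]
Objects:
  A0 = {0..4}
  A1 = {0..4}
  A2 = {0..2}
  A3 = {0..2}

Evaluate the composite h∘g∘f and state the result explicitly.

  0 f~>3 g~>2 h~>2
  1 f~>4 g~>2 h~>2
  2 f~>4 g~>2 h~>2
  3 f~>0 g~>0 h~>1
  4 f~>0 g~>0 h~>1
⟦path⟧: [0->2; 1->2; 2->2; 3->1; 4->1]

Answer: [0->2; 1->2; 2->2; 3->1; 4->1]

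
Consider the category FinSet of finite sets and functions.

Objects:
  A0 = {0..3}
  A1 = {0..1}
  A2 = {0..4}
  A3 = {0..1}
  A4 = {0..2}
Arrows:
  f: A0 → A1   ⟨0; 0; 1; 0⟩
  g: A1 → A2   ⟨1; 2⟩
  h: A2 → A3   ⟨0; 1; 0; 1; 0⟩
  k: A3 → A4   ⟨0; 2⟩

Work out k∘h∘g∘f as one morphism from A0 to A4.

Answer: ⟨2; 2; 0; 2⟩

Work:
  0 f→0 g→1 h→1 k→2
  1 f→0 g→1 h→1 k→2
  2 f→1 g→2 h→0 k→0
  3 f→0 g→1 h→1 k→2
⟦path⟧: ⟨2; 2; 0; 2⟩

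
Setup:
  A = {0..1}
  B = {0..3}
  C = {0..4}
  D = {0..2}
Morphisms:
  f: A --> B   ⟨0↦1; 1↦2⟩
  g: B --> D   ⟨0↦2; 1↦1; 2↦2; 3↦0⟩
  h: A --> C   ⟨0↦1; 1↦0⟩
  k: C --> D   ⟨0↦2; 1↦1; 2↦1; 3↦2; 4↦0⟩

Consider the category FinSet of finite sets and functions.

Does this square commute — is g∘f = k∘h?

Answer: COMMUTES

Trace:
Along f;g (path 1):
  0 f-->1 g-->1
  1 f-->2 g-->2
  ⟦path⟧₁ = ⟨0↦1; 1↦2⟩
Along h;k (path 2):
  0 h-->1 k-->1
  1 h-->0 k-->2
  ⟦path⟧₂ = ⟨0↦1; 1↦2⟩
Equal? YES — commutes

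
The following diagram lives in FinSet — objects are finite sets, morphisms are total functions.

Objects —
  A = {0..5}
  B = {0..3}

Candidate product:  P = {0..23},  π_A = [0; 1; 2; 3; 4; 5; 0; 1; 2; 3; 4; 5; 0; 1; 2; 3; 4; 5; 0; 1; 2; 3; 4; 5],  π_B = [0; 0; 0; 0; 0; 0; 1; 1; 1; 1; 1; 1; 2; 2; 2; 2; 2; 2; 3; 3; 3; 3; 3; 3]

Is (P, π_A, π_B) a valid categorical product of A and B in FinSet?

|A|·|B| = 6·4 = 24;  |P| = 24
Check the pairing map k ↦ (π_A(k), π_B(k)):
  0 ↦ (0,0)
  1 ↦ (1,0)
  2 ↦ (2,0)
  3 ↦ (3,0)
  4 ↦ (4,0)
  5 ↦ (5,0)
  6 ↦ (0,1)
  7 ↦ (1,1)
  8 ↦ (2,1)
  9 ↦ (3,1)
  10 ↦ (4,1)
  11 ↦ (5,1)
  12 ↦ (0,2)
  13 ↦ (1,2)
  14 ↦ (2,2)
  15 ↦ (3,2)
  16 ↦ (4,2)
  17 ↦ (5,2)
  18 ↦ (0,3)
  19 ↦ (1,3)
  20 ↦ (2,3)
  21 ↦ (3,3)
  22 ↦ (4,3)
  23 ↦ (5,3)
distinct pairs in image: 24 / 24 needed
  → bijection onto A×B; projections well-typed.

Answer: VALID PRODUCT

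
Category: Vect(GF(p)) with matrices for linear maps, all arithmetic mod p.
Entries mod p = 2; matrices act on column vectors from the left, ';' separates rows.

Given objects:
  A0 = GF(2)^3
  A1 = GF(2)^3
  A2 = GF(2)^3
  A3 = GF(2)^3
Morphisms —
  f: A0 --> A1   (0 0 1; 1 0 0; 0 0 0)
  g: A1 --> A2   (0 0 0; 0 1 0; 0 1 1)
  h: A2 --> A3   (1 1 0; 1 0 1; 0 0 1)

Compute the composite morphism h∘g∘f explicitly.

  e0=⟨1,0,0⟩ f-->⟨0,1,0⟩ g-->⟨0,1,1⟩ h-->⟨1,1,1⟩
  e1=⟨0,1,0⟩ f-->⟨0,0,0⟩ g-->⟨0,0,0⟩ h-->⟨0,0,0⟩
  e2=⟨0,0,1⟩ f-->⟨1,0,0⟩ g-->⟨0,0,0⟩ h-->⟨0,0,0⟩
composite: (1 0 0; 1 0 0; 1 0 0)

Answer: (1 0 0; 1 0 0; 1 0 0)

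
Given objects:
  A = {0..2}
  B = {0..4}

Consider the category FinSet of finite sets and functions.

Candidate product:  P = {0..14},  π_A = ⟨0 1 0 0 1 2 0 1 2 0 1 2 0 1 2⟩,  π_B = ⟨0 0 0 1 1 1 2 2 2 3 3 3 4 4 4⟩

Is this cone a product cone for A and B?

|A|·|B| = 3·5 = 15;  |P| = 15
Check the pairing map k ↦ (π_A(k), π_B(k)):
  0 ↦ (0,0)
  1 ↦ (1,0)
  2 ↦ (0,0)  ✗ repeats pair of k=0
  3 ↦ (0,1)
  4 ↦ (1,1)
  5 ↦ (2,1)
  6 ↦ (0,2)
  7 ↦ (1,2)
  8 ↦ (2,2)
  9 ↦ (0,3)
  10 ↦ (1,3)
  11 ↦ (2,3)
  12 ↦ (0,4)
  13 ↦ (1,4)
  14 ↦ (2,4)
distinct pairs in image: 14 / 15 needed
  → (0,0) hit at k=0 and k=2

Answer: NOT A VALID PRODUCT — duplicate pair at indices 0,2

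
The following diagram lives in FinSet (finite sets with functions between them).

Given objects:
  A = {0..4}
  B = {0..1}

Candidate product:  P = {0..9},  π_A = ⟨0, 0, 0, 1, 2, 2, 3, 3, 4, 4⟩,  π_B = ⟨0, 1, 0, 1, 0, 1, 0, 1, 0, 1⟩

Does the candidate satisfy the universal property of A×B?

|A|·|B| = 5·2 = 10;  |P| = 10
Check the pairing map k ↦ (π_A(k), π_B(k)):
  0 -> (0,0)
  1 -> (0,1)
  2 -> (0,0)  ✗ repeats pair of k=0
  3 -> (1,1)
  4 -> (2,0)
  5 -> (2,1)
  6 -> (3,0)
  7 -> (3,1)
  8 -> (4,0)
  9 -> (4,1)
distinct pairs in image: 9 / 10 needed
  → (0,0) hit at k=0 and k=2

Answer: NOT A VALID PRODUCT — duplicate pair at indices 0,2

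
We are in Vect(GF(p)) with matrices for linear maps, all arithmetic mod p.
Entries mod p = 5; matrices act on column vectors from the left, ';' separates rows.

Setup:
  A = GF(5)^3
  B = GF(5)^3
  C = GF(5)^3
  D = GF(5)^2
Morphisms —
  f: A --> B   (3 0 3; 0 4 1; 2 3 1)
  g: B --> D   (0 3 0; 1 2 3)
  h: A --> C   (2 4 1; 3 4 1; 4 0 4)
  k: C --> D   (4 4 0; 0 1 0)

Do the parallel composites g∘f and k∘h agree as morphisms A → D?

Answer: DOES NOT COMMUTE

Work:
Path 1 = f;g:
  e0=[1,0,0] f-->[3,0,2] g-->[0,4]
  e1=[0,1,0] f-->[0,4,3] g-->[2,2]
  e2=[0,0,1] f-->[3,1,1] g-->[3,3]
  ⟦path⟧₁ = (0 2 3; 4 2 3)
Path 2 = h;k:
  e0=[1,0,0] h-->[2,3,4] k-->[0,3]
  e1=[0,1,0] h-->[4,4,0] k-->[2,4]
  e2=[0,0,1] h-->[1,1,4] k-->[3,1]
  ⟦path⟧₂ = (0 2 3; 3 4 1)
Equal? differ; not commutative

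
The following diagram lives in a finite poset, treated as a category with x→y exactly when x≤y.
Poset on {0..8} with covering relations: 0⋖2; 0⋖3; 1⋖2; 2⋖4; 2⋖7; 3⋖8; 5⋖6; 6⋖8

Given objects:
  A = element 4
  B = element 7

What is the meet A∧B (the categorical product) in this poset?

Answer: A∧B = 2

Trace:
Lower bounds of A=4 and B=7: {0,1,2}
  0 <= 2
  1 <= 2
  2 <= 2
glb = 2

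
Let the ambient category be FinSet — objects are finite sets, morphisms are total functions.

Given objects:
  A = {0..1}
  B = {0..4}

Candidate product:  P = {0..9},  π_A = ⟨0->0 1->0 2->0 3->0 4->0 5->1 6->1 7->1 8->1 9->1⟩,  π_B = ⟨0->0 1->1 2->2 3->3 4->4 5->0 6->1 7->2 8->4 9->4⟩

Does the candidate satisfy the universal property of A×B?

|A|·|B| = 2·5 = 10;  |P| = 10
Check the pairing map k ↦ (π_A(k), π_B(k)):
  0 -> (0,0)
  1 -> (0,1)
  2 -> (0,2)
  3 -> (0,3)
  4 -> (0,4)
  5 -> (1,0)
  6 -> (1,1)
  7 -> (1,2)
  8 -> (1,4)
  9 -> (1,4)  ✗ repeats pair of k=8
distinct pairs in image: 9 / 10 needed
  → (1,4) hit at k=8 and k=9

Answer: NOT A VALID PRODUCT — duplicate pair at indices 9,8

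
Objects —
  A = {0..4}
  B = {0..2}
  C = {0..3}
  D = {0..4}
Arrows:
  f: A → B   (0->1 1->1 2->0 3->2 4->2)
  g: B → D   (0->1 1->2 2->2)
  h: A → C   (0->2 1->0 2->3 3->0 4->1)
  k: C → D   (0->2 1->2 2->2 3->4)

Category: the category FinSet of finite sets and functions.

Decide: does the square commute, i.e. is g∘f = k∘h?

Answer: DOES NOT COMMUTE

Derivation:
Along f;g (path 1):
  0 f→1 g→2
  1 f→1 g→2
  2 f→0 g→1
  3 f→2 g→2
  4 f→2 g→2
  result₁ = (0->2 1->2 2->1 3->2 4->2)
Along h;k (path 2):
  0 h→2 k→2
  1 h→0 k→2
  2 h→3 k→4
  3 h→0 k→2
  4 h→1 k→2
  result₂ = (0->2 1->2 2->4 3->2 4->2)
Equal? NO — does not commute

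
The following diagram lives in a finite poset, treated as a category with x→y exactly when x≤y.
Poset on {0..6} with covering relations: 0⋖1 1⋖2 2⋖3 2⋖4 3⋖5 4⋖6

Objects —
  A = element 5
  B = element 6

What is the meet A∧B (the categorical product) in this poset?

{x : x≤A ∧ x≤B} = {0,1,2}  (A=5, B=6)
  0 ≤ 2
  1 ≤ 2
  2 ≤ 2
glb = 2

Answer: A∧B = 2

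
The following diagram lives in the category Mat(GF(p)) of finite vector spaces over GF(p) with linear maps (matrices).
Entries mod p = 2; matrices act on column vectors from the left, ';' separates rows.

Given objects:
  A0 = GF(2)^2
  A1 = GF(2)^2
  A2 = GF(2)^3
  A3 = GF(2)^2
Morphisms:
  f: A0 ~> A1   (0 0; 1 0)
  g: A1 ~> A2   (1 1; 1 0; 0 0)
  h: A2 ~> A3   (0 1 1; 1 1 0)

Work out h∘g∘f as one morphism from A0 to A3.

Answer: (0 0; 1 0)

Trace:
  e0=⟨1,0⟩ f~>⟨0,1⟩ g~>⟨1,0,0⟩ h~>⟨0,1⟩
  e1=⟨0,1⟩ f~>⟨0,0⟩ g~>⟨0,0,0⟩ h~>⟨0,0⟩
result: (0 0; 1 0)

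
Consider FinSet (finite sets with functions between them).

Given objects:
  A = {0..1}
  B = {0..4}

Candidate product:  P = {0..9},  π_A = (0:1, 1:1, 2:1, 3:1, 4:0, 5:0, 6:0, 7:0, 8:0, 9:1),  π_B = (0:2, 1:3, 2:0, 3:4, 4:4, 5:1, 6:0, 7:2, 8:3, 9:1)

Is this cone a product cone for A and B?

|A|·|B| = 2·5 = 10;  |P| = 10
Check the pairing map k ↦ (π_A(k), π_B(k)):
  0 : (1,2)
  1 : (1,3)
  2 : (1,0)
  3 : (1,4)
  4 : (0,4)
  5 : (0,1)
  6 : (0,0)
  7 : (0,2)
  8 : (0,3)
  9 : (1,1)
distinct pairs in image: 10 / 10 needed
  → bijection onto A×B; projections well-typed.

Answer: VALID PRODUCT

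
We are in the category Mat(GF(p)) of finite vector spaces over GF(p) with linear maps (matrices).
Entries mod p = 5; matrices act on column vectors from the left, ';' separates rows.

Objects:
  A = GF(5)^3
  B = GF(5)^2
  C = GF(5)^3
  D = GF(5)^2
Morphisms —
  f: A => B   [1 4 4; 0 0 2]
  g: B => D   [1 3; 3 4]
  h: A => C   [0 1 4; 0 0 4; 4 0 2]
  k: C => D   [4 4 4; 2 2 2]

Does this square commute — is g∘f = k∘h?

1) trace f;g:
  e0=⟨1,0,0⟩ f=>⟨1,0⟩ g=>⟨1,3⟩
  e1=⟨0,1,0⟩ f=>⟨4,0⟩ g=>⟨4,2⟩
  e2=⟨0,0,1⟩ f=>⟨4,2⟩ g=>⟨0,0⟩
  result₁ = [1 4 0; 3 2 0]
2) trace h;k:
  e0=⟨1,0,0⟩ h=>⟨0,0,4⟩ k=>⟨1,3⟩
  e1=⟨0,1,0⟩ h=>⟨1,0,0⟩ k=>⟨4,2⟩
  e2=⟨0,0,1⟩ h=>⟨4,4,2⟩ k=>⟨0,0⟩
  result₂ = [1 4 0; 3 2 0]
Equal? equal; square commutes

Answer: COMMUTES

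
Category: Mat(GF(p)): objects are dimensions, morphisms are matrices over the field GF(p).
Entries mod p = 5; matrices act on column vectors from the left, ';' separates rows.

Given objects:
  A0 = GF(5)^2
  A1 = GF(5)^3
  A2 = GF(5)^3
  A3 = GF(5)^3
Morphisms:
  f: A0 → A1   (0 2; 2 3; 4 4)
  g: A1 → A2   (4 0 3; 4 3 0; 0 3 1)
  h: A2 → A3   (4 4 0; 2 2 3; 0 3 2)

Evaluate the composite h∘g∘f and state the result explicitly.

  e0=(1,0) f→(0,2,4) g→(2,1,0) h→(2,1,3)
  e1=(0,1) f→(2,3,4) g→(0,2,3) h→(3,3,2)
composite: (2 3; 1 3; 3 2)

Answer: (2 3; 1 3; 3 2)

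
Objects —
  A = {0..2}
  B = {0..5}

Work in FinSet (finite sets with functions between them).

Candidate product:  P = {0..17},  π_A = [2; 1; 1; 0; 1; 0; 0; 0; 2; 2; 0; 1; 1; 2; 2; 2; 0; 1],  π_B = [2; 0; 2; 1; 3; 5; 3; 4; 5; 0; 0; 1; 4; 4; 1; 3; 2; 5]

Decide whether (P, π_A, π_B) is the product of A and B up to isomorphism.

Answer: VALID PRODUCT

Trace:
|A|·|B| = 3·6 = 18;  |P| = 18
Check the pairing map k ↦ (π_A(k), π_B(k)):
  0 ↦ (2,2)
  1 ↦ (1,0)
  2 ↦ (1,2)
  3 ↦ (0,1)
  4 ↦ (1,3)
  5 ↦ (0,5)
  6 ↦ (0,3)
  7 ↦ (0,4)
  8 ↦ (2,5)
  9 ↦ (2,0)
  10 ↦ (0,0)
  11 ↦ (1,1)
  12 ↦ (1,4)
  13 ↦ (2,4)
  14 ↦ (2,1)
  15 ↦ (2,3)
  16 ↦ (0,2)
  17 ↦ (1,5)
distinct pairs in image: 18 / 18 needed
  → bijection onto A×B; projections well-typed.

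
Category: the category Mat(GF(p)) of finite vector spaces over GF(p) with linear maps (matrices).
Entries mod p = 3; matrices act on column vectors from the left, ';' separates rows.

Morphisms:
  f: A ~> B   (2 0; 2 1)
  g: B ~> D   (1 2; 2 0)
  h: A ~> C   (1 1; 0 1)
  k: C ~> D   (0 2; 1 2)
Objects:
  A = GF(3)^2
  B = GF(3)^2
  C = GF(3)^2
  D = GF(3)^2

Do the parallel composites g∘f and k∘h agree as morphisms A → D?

Answer: COMMUTES

Derivation:
Along f;g (path 1):
  e0=(1,0) f~>(2,2) g~>(0,1)
  e1=(0,1) f~>(0,1) g~>(2,0)
  ⟦path⟧₁ = (0 2; 1 0)
Along h;k (path 2):
  e0=(1,0) h~>(1,0) k~>(0,1)
  e1=(0,1) h~>(1,1) k~>(2,0)
  ⟦path⟧₂ = (0 2; 1 0)
Equal? YES — commutes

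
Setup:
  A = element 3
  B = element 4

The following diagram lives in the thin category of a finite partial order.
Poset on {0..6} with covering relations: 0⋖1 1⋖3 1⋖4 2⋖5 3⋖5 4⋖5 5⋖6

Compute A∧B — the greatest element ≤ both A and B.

Answer: A∧B = 1

Work:
{x : x<=A ∧ x<=B} = {0,1}  (A=3, B=4)
  0 <= 1
  1 <= 1
glb = 1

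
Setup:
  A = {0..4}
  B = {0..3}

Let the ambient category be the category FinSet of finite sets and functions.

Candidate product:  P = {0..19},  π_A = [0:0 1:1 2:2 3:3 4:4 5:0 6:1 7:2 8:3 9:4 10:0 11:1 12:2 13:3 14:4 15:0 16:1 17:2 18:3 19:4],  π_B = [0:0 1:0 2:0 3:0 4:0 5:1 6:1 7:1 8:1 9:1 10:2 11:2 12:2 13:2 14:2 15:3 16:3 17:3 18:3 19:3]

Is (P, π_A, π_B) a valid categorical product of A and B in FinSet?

|A|·|B| = 5·4 = 20;  |P| = 20
Check the pairing map k ↦ (π_A(k), π_B(k)):
  0 : (0,0)
  1 : (1,0)
  2 : (2,0)
  3 : (3,0)
  4 : (4,0)
  5 : (0,1)
  6 : (1,1)
  7 : (2,1)
  8 : (3,1)
  9 : (4,1)
  10 : (0,2)
  11 : (1,2)
  12 : (2,2)
  13 : (3,2)
  14 : (4,2)
  15 : (0,3)
  16 : (1,3)
  17 : (2,3)
  18 : (3,3)
  19 : (4,3)
distinct pairs in image: 20 / 20 needed
  → bijection onto A×B; projections well-typed.

Answer: VALID PRODUCT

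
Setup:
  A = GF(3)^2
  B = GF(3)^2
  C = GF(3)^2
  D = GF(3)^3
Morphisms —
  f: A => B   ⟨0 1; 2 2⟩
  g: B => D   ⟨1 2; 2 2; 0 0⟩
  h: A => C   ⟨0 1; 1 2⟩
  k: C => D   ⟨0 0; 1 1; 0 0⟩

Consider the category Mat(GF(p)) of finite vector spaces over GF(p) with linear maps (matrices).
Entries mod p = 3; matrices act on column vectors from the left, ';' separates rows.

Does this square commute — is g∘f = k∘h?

Along f;g (path 1):
  e0=⟨1,0⟩ f=>⟨0,2⟩ g=>⟨1,1,0⟩
  e1=⟨0,1⟩ f=>⟨1,2⟩ g=>⟨2,0,0⟩
  composite₁ = ⟨1 2; 1 0; 0 0⟩
Along h;k (path 2):
  e0=⟨1,0⟩ h=>⟨0,1⟩ k=>⟨0,1,0⟩
  e1=⟨0,1⟩ h=>⟨1,2⟩ k=>⟨0,0,0⟩
  composite₂ = ⟨0 0; 1 0; 0 0⟩
Equal? distinct morphisms ✗

Answer: DOES NOT COMMUTE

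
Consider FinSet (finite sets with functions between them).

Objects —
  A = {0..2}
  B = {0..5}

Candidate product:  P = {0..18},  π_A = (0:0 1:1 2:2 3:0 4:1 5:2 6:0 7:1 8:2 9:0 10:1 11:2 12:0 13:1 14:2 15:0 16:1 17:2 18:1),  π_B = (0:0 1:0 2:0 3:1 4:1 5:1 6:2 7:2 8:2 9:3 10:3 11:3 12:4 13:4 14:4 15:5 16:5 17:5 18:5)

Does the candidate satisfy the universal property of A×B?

|A|·|B| = 3·6 = 18;  |P| = 19
  → cardinalities differ; no bijection possible.

Answer: NOT A VALID PRODUCT — |P|=19 ≠ |A|·|B|=18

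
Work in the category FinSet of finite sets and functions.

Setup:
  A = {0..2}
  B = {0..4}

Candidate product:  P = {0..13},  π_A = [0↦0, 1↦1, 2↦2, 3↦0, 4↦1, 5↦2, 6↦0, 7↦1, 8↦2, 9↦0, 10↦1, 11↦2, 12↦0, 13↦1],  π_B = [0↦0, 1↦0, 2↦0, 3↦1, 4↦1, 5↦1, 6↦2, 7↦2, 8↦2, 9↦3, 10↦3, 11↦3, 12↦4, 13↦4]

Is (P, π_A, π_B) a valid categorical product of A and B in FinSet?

Answer: NOT A VALID PRODUCT — |P|=14 ≠ |A|·|B|=15

Derivation:
|A|·|B| = 3·5 = 15;  |P| = 14
  → cardinalities differ; no bijection possible.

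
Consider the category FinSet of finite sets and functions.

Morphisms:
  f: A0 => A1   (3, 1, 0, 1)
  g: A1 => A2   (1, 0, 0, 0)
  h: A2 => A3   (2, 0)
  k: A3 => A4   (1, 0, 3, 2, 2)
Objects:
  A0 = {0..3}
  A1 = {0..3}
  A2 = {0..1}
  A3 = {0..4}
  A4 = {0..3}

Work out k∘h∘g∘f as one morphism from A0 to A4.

  0 f=>3 g=>0 h=>2 k=>3
  1 f=>1 g=>0 h=>2 k=>3
  2 f=>0 g=>1 h=>0 k=>1
  3 f=>1 g=>0 h=>2 k=>3
result: (3, 3, 1, 3)

Answer: (3, 3, 1, 3)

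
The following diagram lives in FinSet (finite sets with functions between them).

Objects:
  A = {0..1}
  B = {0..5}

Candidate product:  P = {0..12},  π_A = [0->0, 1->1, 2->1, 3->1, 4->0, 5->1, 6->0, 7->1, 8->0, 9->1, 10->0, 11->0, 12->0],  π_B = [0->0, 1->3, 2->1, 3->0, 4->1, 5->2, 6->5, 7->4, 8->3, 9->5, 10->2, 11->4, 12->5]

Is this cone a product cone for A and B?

Answer: NOT A VALID PRODUCT — |P|=13 ≠ |A|·|B|=12

Trace:
|A|·|B| = 2·6 = 12;  |P| = 13
  → cardinalities differ; no bijection possible.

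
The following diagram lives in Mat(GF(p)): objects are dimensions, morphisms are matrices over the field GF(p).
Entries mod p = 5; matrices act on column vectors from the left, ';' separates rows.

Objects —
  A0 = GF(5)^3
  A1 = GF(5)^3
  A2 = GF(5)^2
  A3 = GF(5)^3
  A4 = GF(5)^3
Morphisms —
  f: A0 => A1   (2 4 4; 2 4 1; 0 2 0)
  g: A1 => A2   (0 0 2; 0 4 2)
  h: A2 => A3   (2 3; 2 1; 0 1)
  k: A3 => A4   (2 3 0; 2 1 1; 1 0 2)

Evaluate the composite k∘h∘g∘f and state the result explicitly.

Answer: (2 0 1; 4 4 2; 0 3 0)

Work:
  e0=⟨1,0,0⟩ f=>⟨2,2,0⟩ g=>⟨0,3⟩ h=>⟨4,3,3⟩ k=>⟨2,4,0⟩
  e1=⟨0,1,0⟩ f=>⟨4,4,2⟩ g=>⟨4,0⟩ h=>⟨3,3,0⟩ k=>⟨0,4,3⟩
  e2=⟨0,0,1⟩ f=>⟨4,1,0⟩ g=>⟨0,4⟩ h=>⟨2,4,4⟩ k=>⟨1,2,0⟩
result: (2 0 1; 4 4 2; 0 3 0)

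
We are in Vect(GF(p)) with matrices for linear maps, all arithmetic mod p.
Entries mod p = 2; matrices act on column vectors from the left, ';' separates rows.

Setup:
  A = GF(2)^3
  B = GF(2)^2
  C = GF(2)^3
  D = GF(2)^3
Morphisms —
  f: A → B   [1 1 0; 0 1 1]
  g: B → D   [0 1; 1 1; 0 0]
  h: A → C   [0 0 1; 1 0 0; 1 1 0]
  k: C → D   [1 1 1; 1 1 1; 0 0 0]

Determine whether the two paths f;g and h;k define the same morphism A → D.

Along f;g (path 1):
  e0=[1,0,0] f→[1,0] g→[0,1,0]
  e1=[0,1,0] f→[1,1] g→[1,0,0]
  e2=[0,0,1] f→[0,1] g→[1,1,0]
  ⟦path⟧₁ = [0 1 1; 1 0 1; 0 0 0]
Along h;k (path 2):
  e0=[1,0,0] h→[0,1,1] k→[0,0,0]
  e1=[0,1,0] h→[0,0,1] k→[1,1,0]
  e2=[0,0,1] h→[1,0,0] k→[1,1,0]
  ⟦path⟧₂ = [0 1 1; 0 1 1; 0 0 0]
Equal? differ; not commutative

Answer: DOES NOT COMMUTE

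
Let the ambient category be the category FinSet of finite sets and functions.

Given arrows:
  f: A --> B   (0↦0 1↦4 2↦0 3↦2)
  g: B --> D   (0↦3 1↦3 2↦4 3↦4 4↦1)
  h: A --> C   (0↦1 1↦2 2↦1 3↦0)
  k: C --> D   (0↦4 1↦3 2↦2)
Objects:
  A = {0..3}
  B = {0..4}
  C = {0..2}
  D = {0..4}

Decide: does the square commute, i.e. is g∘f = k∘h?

Answer: DOES NOT COMMUTE

Derivation:
1) trace f;g:
  0 f-->0 g-->3
  1 f-->4 g-->1
  2 f-->0 g-->3
  3 f-->2 g-->4
  composite₁ = (0↦3 1↦1 2↦3 3↦4)
2) trace h;k:
  0 h-->1 k-->3
  1 h-->2 k-->2
  2 h-->1 k-->3
  3 h-->0 k-->4
  composite₂ = (0↦3 1↦2 2↦3 3↦4)
Equal? distinct morphisms ✗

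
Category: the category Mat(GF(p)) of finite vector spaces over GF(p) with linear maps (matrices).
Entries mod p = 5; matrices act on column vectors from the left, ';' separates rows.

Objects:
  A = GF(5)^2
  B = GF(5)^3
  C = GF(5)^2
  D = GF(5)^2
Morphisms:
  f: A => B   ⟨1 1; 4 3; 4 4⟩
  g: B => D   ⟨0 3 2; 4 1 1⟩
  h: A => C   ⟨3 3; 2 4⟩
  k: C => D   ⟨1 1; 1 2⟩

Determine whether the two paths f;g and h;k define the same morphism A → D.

Answer: COMMUTES

Trace:
Path 1 = f;g:
  e0=⟨1,0⟩ f=>⟨1,4,4⟩ g=>⟨0,2⟩
  e1=⟨0,1⟩ f=>⟨1,3,4⟩ g=>⟨2,1⟩
  result₁ = ⟨0 2; 2 1⟩
Path 2 = h;k:
  e0=⟨1,0⟩ h=>⟨3,2⟩ k=>⟨0,2⟩
  e1=⟨0,1⟩ h=>⟨3,4⟩ k=>⟨2,1⟩
  result₂ = ⟨0 2; 2 1⟩
Equal? YES — commutes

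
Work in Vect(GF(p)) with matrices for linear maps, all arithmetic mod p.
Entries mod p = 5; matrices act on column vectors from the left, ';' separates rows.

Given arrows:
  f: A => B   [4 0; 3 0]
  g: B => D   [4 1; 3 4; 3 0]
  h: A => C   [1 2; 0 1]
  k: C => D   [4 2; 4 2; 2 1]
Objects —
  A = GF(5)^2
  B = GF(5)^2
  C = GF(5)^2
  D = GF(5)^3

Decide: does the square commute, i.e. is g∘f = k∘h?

Path 1 = f;g:
  e0=⟨1,0⟩ f=>⟨4,3⟩ g=>⟨4,4,2⟩
  e1=⟨0,1⟩ f=>⟨0,0⟩ g=>⟨0,0,0⟩
  composite₁ = [4 0; 4 0; 2 0]
Path 2 = h;k:
  e0=⟨1,0⟩ h=>⟨1,0⟩ k=>⟨4,4,2⟩
  e1=⟨0,1⟩ h=>⟨2,1⟩ k=>⟨0,0,0⟩
  composite₂ = [4 0; 4 0; 2 0]
Equal? YES — commutes

Answer: COMMUTES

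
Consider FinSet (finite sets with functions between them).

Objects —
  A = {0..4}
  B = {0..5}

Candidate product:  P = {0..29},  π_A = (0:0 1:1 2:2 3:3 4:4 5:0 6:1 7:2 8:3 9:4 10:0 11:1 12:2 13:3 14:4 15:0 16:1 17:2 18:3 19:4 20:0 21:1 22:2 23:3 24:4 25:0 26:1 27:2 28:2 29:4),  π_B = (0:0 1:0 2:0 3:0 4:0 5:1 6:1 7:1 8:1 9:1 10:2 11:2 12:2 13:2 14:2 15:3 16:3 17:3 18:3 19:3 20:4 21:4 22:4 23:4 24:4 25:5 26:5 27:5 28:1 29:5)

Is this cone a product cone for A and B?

Answer: NOT A VALID PRODUCT — duplicate pair at indices 7,28

Work:
|A|·|B| = 5·6 = 30;  |P| = 30
Check the pairing map k ↦ (π_A(k), π_B(k)):
  0 : (0,0)
  1 : (1,0)
  2 : (2,0)
  3 : (3,0)
  4 : (4,0)
  5 : (0,1)
  6 : (1,1)
  7 : (2,1)
  8 : (3,1)
  9 : (4,1)
  10 : (0,2)
  11 : (1,2)
  12 : (2,2)
  13 : (3,2)
  14 : (4,2)
  15 : (0,3)
  16 : (1,3)
  17 : (2,3)
  18 : (3,3)
  19 : (4,3)
  20 : (0,4)
  21 : (1,4)
  22 : (2,4)
  23 : (3,4)
  24 : (4,4)
  25 : (0,5)
  26 : (1,5)
  27 : (2,5)
  28 : (2,1)  ✗ repeats pair of k=7
  29 : (4,5)
distinct pairs in image: 29 / 30 needed
  → (2,1) hit at k=7 and k=28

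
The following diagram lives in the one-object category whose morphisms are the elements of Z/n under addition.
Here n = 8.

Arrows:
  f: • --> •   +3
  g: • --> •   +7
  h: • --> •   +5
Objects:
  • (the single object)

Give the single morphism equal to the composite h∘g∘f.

Answer: +7

Derivation:
  0 +3≡3 +7≡2 +5≡7  (mod 8)
composite: +7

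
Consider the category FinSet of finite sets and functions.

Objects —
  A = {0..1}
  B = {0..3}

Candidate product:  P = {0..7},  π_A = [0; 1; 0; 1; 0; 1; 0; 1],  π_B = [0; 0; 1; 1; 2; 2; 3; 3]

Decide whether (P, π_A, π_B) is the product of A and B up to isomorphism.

Answer: VALID PRODUCT

Derivation:
|A|·|B| = 2·4 = 8;  |P| = 8
Check the pairing map k ↦ (π_A(k), π_B(k)):
  0 : (0,0)
  1 : (1,0)
  2 : (0,1)
  3 : (1,1)
  4 : (0,2)
  5 : (1,2)
  6 : (0,3)
  7 : (1,3)
distinct pairs in image: 8 / 8 needed
  → bijection onto A×B; projections well-typed.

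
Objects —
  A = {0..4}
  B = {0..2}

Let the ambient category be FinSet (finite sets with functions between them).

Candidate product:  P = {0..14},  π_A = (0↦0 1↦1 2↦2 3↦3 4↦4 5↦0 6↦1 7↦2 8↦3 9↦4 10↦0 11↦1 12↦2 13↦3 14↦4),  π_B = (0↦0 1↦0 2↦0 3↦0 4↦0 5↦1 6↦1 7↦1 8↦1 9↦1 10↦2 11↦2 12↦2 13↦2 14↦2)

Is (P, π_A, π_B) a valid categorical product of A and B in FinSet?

Answer: VALID PRODUCT

Work:
|A|·|B| = 5·3 = 15;  |P| = 15
Check the pairing map k ↦ (π_A(k), π_B(k)):
  0 ↦ (0,0)
  1 ↦ (1,0)
  2 ↦ (2,0)
  3 ↦ (3,0)
  4 ↦ (4,0)
  5 ↦ (0,1)
  6 ↦ (1,1)
  7 ↦ (2,1)
  8 ↦ (3,1)
  9 ↦ (4,1)
  10 ↦ (0,2)
  11 ↦ (1,2)
  12 ↦ (2,2)
  13 ↦ (3,2)
  14 ↦ (4,2)
distinct pairs in image: 15 / 15 needed
  → bijection onto A×B; projections well-typed.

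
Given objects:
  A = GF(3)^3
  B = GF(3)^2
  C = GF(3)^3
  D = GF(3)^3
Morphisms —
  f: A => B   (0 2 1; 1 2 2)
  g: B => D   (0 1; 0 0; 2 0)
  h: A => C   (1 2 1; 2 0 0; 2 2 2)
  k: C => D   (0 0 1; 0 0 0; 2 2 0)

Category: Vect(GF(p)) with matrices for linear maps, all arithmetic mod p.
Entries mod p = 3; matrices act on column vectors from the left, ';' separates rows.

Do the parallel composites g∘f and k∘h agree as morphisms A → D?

Answer: DOES NOT COMMUTE

Derivation:
Along f;g (path 1):
  e0=(1,0,0) f=>(0,1) g=>(1,0,0)
  e1=(0,1,0) f=>(2,2) g=>(2,0,1)
  e2=(0,0,1) f=>(1,2) g=>(2,0,2)
  composite₁ = (1 2 2; 0 0 0; 0 1 2)
Along h;k (path 2):
  e0=(1,0,0) h=>(1,2,2) k=>(2,0,0)
  e1=(0,1,0) h=>(2,0,2) k=>(2,0,1)
  e2=(0,0,1) h=>(1,0,2) k=>(2,0,2)
  composite₂ = (2 2 2; 0 0 0; 0 1 2)
Equal? NO — does not commute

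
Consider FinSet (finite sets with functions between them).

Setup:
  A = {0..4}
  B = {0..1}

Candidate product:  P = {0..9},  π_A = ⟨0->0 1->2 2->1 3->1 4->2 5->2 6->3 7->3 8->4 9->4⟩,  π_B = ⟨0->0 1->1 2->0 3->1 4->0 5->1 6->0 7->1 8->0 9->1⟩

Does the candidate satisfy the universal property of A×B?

|A|·|B| = 5·2 = 10;  |P| = 10
Check the pairing map k ↦ (π_A(k), π_B(k)):
  0 -> (0,0)
  1 -> (2,1)
  2 -> (1,0)
  3 -> (1,1)
  4 -> (2,0)
  5 -> (2,1)  ✗ repeats pair of k=1
  6 -> (3,0)
  7 -> (3,1)
  8 -> (4,0)
  9 -> (4,1)
distinct pairs in image: 9 / 10 needed
  → (2,1) hit at k=1 and k=5

Answer: NOT A VALID PRODUCT — duplicate pair at indices 5,1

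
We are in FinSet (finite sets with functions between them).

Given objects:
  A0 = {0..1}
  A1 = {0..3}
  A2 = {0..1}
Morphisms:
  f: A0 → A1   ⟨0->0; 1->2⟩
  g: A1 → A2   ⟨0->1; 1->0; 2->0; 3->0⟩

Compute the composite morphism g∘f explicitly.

Answer: ⟨0->1; 1->0⟩

Work:
  0 f→0 g→1
  1 f→2 g→0
⟦path⟧: ⟨0->1; 1->0⟩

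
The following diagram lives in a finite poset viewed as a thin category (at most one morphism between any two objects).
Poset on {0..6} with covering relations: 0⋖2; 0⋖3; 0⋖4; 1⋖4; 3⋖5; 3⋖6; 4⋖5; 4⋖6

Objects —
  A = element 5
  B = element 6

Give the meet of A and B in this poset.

Answer: NO MEET EXISTS

Derivation:
Lower bounds of A=5 and B=6: {0,1,3,4}
  maximal lower bounds 3 and 4 are incomparable: neither 3⊑4 nor 4⊑3
→ no greatest lower bound exists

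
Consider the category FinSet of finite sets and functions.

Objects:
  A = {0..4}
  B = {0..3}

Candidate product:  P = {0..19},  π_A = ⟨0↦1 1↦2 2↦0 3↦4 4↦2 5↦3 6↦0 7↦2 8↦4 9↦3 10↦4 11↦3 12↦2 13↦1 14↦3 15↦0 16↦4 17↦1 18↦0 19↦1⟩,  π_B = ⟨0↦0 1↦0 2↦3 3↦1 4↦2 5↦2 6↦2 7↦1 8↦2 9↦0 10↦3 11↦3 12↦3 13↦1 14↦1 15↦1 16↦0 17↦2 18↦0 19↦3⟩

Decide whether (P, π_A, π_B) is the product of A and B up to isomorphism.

Answer: VALID PRODUCT

Work:
|A|·|B| = 5·4 = 20;  |P| = 20
Check the pairing map k ↦ (π_A(k), π_B(k)):
  0 ↦ (1,0)
  1 ↦ (2,0)
  2 ↦ (0,3)
  3 ↦ (4,1)
  4 ↦ (2,2)
  5 ↦ (3,2)
  6 ↦ (0,2)
  7 ↦ (2,1)
  8 ↦ (4,2)
  9 ↦ (3,0)
  10 ↦ (4,3)
  11 ↦ (3,3)
  12 ↦ (2,3)
  13 ↦ (1,1)
  14 ↦ (3,1)
  15 ↦ (0,1)
  16 ↦ (4,0)
  17 ↦ (1,2)
  18 ↦ (0,0)
  19 ↦ (1,3)
distinct pairs in image: 20 / 20 needed
  → bijection onto A×B; projections well-typed.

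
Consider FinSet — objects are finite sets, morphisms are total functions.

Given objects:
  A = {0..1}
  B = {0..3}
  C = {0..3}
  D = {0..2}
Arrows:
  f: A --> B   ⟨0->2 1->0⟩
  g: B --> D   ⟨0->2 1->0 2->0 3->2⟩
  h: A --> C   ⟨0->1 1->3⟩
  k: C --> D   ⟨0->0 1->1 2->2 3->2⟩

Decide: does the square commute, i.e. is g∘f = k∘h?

Answer: DOES NOT COMMUTE

Work:
Path 1 = f;g:
  0 f-->2 g-->0
  1 f-->0 g-->2
  result₁ = ⟨0->0 1->2⟩
Path 2 = h;k:
  0 h-->1 k-->1
  1 h-->3 k-->2
  result₂ = ⟨0->1 1->2⟩
Equal? NO — does not commute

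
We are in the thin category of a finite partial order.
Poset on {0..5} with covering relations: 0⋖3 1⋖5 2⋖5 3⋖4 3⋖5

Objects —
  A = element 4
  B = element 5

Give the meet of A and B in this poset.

Answer: A∧B = 3

Trace:
Lower bounds of A=4 and B=5: {0,3}
  0 ⊑ 3
  3 ⊑ 3
glb = 3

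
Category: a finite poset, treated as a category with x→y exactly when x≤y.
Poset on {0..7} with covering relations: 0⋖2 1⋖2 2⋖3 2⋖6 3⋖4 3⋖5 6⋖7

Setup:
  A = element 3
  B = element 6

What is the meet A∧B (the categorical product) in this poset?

Answer: A∧B = 2

Trace:
Lower bounds of A=3 and B=6: {0,1,2}
  0 <= 2
  1 <= 2
  2 <= 2
glb = 2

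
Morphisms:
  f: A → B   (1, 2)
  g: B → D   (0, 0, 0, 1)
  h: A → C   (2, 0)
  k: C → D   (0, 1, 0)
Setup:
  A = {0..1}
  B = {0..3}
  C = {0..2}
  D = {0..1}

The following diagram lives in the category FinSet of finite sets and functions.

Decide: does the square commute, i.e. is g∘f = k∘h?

Answer: COMMUTES

Trace:
Path 1 = f;g:
  0 f→1 g→0
  1 f→2 g→0
  result₁ = (0, 0)
Path 2 = h;k:
  0 h→2 k→0
  1 h→0 k→0
  result₂ = (0, 0)
Equal? same morphism ✓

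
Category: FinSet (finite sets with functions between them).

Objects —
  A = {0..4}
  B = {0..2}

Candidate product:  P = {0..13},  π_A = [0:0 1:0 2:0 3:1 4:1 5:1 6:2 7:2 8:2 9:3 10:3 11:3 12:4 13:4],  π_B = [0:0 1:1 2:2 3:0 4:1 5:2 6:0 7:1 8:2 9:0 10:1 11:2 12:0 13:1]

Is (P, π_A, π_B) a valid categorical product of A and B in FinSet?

Answer: NOT A VALID PRODUCT — |P|=14 ≠ |A|·|B|=15

Derivation:
|A|·|B| = 5·3 = 15;  |P| = 14
  → cardinalities differ; no bijection possible.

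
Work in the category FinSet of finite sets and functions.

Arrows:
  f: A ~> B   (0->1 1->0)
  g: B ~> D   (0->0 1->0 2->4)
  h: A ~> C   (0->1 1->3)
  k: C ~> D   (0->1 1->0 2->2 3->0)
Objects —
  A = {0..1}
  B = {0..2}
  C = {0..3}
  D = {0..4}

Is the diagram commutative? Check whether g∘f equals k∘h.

Along f;g (path 1):
  0 f~>1 g~>0
  1 f~>0 g~>0
  composite₁ = (0->0 1->0)
Along h;k (path 2):
  0 h~>1 k~>0
  1 h~>3 k~>0
  composite₂ = (0->0 1->0)
Equal? YES — commutes

Answer: COMMUTES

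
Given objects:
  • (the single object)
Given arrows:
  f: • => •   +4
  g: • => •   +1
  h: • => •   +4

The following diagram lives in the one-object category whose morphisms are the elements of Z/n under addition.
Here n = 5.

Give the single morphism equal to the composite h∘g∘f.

Answer: +4

Trace:
  0 +4≡4 +1≡0 +4≡4  (mod 5)
result: +4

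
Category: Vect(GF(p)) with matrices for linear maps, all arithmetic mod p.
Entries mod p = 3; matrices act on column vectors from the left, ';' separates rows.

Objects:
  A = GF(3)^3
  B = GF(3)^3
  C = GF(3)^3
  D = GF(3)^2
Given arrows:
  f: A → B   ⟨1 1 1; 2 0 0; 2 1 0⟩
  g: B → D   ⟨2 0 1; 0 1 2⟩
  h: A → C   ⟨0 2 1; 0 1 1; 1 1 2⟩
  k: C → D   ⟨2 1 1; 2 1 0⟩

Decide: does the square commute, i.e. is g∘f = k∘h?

Answer: COMMUTES

Trace:
Path 1 = f;g:
  e0=[1,0,0] f→[1,2,2] g→[1,0]
  e1=[0,1,0] f→[1,0,1] g→[0,2]
  e2=[0,0,1] f→[1,0,0] g→[2,0]
  composite₁ = ⟨1 0 2; 0 2 0⟩
Path 2 = h;k:
  e0=[1,0,0] h→[0,0,1] k→[1,0]
  e1=[0,1,0] h→[2,1,1] k→[0,2]
  e2=[0,0,1] h→[1,1,2] k→[2,0]
  composite₂ = ⟨1 0 2; 0 2 0⟩
Equal? YES — commutes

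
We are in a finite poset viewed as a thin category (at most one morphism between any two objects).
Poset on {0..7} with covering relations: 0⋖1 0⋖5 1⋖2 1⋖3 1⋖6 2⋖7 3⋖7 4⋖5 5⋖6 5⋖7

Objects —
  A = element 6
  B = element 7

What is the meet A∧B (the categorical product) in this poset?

Common predecessors of 6,7: {0,1,4,5}
  maximal lower bounds 1 and 5 are incomparable: neither 1<=5 nor 5<=1
→ no greatest lower bound exists

Answer: NO MEET EXISTS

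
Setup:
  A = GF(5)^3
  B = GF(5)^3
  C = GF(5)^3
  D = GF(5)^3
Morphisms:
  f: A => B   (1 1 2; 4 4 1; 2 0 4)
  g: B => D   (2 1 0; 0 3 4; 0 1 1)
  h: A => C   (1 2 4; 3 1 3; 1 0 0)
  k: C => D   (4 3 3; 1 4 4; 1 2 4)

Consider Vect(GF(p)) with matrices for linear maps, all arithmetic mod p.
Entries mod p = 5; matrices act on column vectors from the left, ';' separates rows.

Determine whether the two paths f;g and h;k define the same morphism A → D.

1) trace f;g:
  e0=[1,0,0] f=>[1,4,2] g=>[1,0,1]
  e1=[0,1,0] f=>[1,4,0] g=>[1,2,4]
  e2=[0,0,1] f=>[2,1,4] g=>[0,4,0]
  result₁ = (1 1 0; 0 2 4; 1 4 0)
2) trace h;k:
  e0=[1,0,0] h=>[1,3,1] k=>[1,2,1]
  e1=[0,1,0] h=>[2,1,0] k=>[1,1,4]
  e2=[0,0,1] h=>[4,3,0] k=>[0,1,0]
  result₂ = (1 1 0; 2 1 1; 1 4 0)
Equal? NO — does not commute

Answer: DOES NOT COMMUTE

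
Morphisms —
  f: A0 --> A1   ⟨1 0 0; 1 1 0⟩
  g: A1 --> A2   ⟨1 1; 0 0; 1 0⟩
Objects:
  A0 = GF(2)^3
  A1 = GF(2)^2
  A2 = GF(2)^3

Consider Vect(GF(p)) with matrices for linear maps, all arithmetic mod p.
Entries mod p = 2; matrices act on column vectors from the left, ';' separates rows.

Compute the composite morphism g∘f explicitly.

Answer: ⟨0 1 0; 0 0 0; 1 0 0⟩

Trace:
  e0=[1,0,0] f-->[1,1] g-->[0,0,1]
  e1=[0,1,0] f-->[0,1] g-->[1,0,0]
  e2=[0,0,1] f-->[0,0] g-->[0,0,0]
result: ⟨0 1 0; 0 0 0; 1 0 0⟩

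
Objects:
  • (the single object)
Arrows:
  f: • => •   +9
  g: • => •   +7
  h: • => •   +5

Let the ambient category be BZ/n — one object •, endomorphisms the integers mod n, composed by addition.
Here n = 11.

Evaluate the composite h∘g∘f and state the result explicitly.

  0 +9≡9 +7≡5 +5≡10  (mod 11)
result: +10

Answer: +10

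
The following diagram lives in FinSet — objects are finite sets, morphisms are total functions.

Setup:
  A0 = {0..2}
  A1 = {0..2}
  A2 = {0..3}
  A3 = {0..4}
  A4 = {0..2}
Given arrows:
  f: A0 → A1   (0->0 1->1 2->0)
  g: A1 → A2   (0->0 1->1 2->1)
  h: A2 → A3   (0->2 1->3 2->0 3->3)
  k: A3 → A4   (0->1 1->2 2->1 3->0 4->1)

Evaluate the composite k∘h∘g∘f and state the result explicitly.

  0 f→0 g→0 h→2 k→1
  1 f→1 g→1 h→3 k→0
  2 f→0 g→0 h→2 k→1
composite: (0->1 1->0 2->1)

Answer: (0->1 1->0 2->1)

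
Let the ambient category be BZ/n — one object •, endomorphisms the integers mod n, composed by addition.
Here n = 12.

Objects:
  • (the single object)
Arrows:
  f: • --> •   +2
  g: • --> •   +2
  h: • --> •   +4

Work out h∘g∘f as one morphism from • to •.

  0 +2≡2 +2≡4 +4≡8  (mod 12)
⟦path⟧: +8

Answer: +8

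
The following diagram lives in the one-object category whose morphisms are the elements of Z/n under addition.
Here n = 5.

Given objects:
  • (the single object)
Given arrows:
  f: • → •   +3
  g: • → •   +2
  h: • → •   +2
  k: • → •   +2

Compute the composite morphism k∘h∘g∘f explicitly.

Answer: +4

Work:
  0 +3≡3 +2≡0 +2≡2 +2≡4  (mod 5)
composite: +4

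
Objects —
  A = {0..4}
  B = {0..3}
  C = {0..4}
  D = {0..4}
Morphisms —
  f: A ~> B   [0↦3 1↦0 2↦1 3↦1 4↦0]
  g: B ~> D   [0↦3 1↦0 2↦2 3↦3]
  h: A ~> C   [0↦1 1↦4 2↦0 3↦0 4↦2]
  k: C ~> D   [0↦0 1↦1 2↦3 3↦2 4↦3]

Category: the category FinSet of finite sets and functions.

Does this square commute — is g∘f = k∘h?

Answer: DOES NOT COMMUTE

Work:
Along f;g (path 1):
  0 f~>3 g~>3
  1 f~>0 g~>3
  2 f~>1 g~>0
  3 f~>1 g~>0
  4 f~>0 g~>3
  ⟦path⟧₁ = [0↦3 1↦3 2↦0 3↦0 4↦3]
Along h;k (path 2):
  0 h~>1 k~>1
  1 h~>4 k~>3
  2 h~>0 k~>0
  3 h~>0 k~>0
  4 h~>2 k~>3
  ⟦path⟧₂ = [0↦1 1↦3 2↦0 3↦0 4↦3]
Equal? NO — does not commute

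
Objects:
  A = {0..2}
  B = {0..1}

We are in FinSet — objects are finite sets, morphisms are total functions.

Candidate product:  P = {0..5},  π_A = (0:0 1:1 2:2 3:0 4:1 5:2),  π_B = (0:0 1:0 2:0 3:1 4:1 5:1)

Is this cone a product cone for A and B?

|A|·|B| = 3·2 = 6;  |P| = 6
Check the pairing map k ↦ (π_A(k), π_B(k)):
  0 : (0,0)
  1 : (1,0)
  2 : (2,0)
  3 : (0,1)
  4 : (1,1)
  5 : (2,1)
distinct pairs in image: 6 / 6 needed
  → bijection onto A×B; projections well-typed.

Answer: VALID PRODUCT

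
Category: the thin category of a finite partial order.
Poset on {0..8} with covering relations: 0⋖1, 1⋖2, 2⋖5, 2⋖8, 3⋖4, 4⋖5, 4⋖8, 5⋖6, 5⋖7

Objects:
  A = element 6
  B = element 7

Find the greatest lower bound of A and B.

{x : x⊑A ∧ x⊑B} = {0,1,2,3,4,5}  (A=6, B=7)
  0 ⊑ 5
  1 ⊑ 5
  2 ⊑ 5
  3 ⊑ 5
  4 ⊑ 5
  5 ⊑ 5
glb = 5

Answer: A∧B = 5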